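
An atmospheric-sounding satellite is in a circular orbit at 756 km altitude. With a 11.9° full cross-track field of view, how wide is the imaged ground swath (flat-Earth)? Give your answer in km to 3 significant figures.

158 km

Half-angle = 11.9°/2 = 5.95°.
Swath width ≈ 2h·tan(θ/2) = 2 × 756 × tan(5.95°) = 157.6 km.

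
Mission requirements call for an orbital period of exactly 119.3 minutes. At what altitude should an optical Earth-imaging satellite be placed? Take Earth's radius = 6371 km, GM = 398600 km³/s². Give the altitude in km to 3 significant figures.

T = 119.3 min = 7158.0 s.
From T = 2π√(a³/μ): a = (μ T²/4π²)^(1/3) = (398600 × 7158.0² / 4π²)^(1/3) = 8028 km.
Altitude h = a − R = 8028 − 6371 = 1657 km.

1660 km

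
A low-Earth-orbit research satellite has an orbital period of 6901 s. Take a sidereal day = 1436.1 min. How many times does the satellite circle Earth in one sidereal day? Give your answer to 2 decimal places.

12.49

Orbits per sidereal day = 86166 / 6901.0 = 12.486.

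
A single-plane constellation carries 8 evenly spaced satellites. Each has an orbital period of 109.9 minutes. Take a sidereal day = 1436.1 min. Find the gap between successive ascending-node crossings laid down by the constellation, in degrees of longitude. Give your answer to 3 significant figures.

3.44°

T = 109.9 min = 6594.0 s.
Single-satellite node shift = (6594.0/86166) × 360° = 27.55°.
With 8 satellites evenly phased, successive equator crossings are 27.55/8 = 3.444° apart.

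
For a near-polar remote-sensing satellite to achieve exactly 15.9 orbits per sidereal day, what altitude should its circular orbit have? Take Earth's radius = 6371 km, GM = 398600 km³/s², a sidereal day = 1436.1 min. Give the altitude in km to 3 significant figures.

297 km

Required period T = 86166 / 15.9 = 5419.2 s.
From T = 2π√(a³/μ): a = (μ T²/4π²)^(1/3) = (398600 × 5419.2² / 4π²)^(1/3) = 6668 km.
Altitude h = a − R = 6668 − 6371 = 297 km.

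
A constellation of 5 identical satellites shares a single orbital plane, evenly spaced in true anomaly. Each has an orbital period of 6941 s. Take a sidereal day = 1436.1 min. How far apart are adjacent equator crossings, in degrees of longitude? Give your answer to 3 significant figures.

Single-satellite node shift = (6941.0/86166) × 360° = 29.00°.
With 5 satellites evenly phased, successive equator crossings are 29.00/5 = 5.800° apart.

5.80°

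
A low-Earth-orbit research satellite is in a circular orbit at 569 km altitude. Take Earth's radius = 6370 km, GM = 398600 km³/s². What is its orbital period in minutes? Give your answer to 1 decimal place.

95.9 min

Semi-major axis a = 6370 + 569 = 6939 km. Period T = 2π√(a³/μ) = 2π√(6939³/398600) = 5752.5 s = 95.87 min.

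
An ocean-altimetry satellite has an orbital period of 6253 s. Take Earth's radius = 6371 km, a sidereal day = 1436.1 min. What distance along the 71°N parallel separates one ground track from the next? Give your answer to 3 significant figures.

946 km

Node shift per orbit = (6253.0/86166) × 360° = 26.12°.
Equatorial spacing = 26.12 × 111.2 km/° = 2905 km.
At 71° latitude, spacing = 2905 × cos(71°) = 946 km.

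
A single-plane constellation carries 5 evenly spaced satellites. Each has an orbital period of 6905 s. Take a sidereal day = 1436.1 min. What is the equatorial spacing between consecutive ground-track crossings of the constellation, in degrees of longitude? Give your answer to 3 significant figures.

5.77°

Single-satellite node shift = (6905.0/86166) × 360° = 28.85°.
With 5 satellites evenly phased, successive equator crossings are 28.85/5 = 5.770° apart.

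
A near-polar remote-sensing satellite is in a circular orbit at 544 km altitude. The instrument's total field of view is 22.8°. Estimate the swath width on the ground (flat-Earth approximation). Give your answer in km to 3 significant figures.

Half-angle = 22.8°/2 = 11.4°.
Swath width ≈ 2h·tan(θ/2) = 2 × 544 × tan(11.4°) = 219.4 km.

219 km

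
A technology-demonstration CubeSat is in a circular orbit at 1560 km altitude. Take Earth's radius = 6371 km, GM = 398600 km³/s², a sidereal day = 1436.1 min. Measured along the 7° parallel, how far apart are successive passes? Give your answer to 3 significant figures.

Semi-major axis a = 6371 + 1560 = 7931 km. Period T = 2π√(a³/μ) = 2π√(7931³/398600) = 7029.2 s = 117.15 min.
Node shift per orbit = (7029.2/86166) × 360° = 29.37°.
Equatorial spacing = 29.37 × 111.2 km/° = 3266 km.
At 7° latitude, spacing = 3266 × cos(7°) = 3241 km.

3240 km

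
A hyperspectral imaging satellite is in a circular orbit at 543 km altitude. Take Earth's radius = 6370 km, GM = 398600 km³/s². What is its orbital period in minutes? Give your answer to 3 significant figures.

95.3 min

Semi-major axis a = 6370 + 543 = 6913 km. Period T = 2π√(a³/μ) = 2π√(6913³/398600) = 5720.2 s = 95.34 min.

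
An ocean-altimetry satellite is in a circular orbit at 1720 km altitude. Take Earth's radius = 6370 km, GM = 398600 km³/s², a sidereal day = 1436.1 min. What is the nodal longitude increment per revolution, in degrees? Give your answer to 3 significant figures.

Semi-major axis a = 6370 + 1720 = 8090 km. Period T = 2π√(a³/μ) = 2π√(8090³/398600) = 7241.6 s = 120.69 min.
During one orbit Earth rotates (7241.6 / 86166) × 360° = 30.26°.

30.3°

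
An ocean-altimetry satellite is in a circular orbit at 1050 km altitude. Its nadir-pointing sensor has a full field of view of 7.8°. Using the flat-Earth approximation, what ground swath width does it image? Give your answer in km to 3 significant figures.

143 km

Half-angle = 7.8°/2 = 3.9°.
Swath width ≈ 2h·tan(θ/2) = 2 × 1050 × tan(3.9°) = 143.2 km.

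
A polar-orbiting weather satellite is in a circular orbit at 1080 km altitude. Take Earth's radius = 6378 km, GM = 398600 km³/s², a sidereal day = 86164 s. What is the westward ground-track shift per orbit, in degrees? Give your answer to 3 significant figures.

26.8°

Semi-major axis a = 6378 + 1080 = 7458 km. Period T = 2π√(a³/μ) = 2π√(7458³/398600) = 6409.8 s = 106.83 min.
During one orbit Earth rotates (6409.8 / 86164) × 360° = 26.78°.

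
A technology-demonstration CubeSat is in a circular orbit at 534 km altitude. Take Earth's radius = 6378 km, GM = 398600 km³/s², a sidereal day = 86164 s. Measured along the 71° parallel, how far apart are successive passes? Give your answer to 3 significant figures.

866 km

Semi-major axis a = 6378 + 534 = 6912 km. Period T = 2π√(a³/μ) = 2π√(6912³/398600) = 5719.0 s = 95.32 min.
Node shift per orbit = (5719.0/86164) × 360° = 23.89°.
Equatorial spacing = 23.89 × 111.3 km/° = 2660 km.
At 71° latitude, spacing = 2660 × cos(71°) = 866 km.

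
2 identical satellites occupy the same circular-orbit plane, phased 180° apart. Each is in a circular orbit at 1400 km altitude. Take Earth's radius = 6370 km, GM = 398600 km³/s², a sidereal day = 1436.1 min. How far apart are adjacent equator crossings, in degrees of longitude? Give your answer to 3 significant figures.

14.2°

Semi-major axis a = 6370 + 1400 = 7770 km. Period T = 2π√(a³/μ) = 2π√(7770³/398600) = 6816.2 s = 113.60 min.
Single-satellite node shift = (6816.2/86166) × 360° = 28.48°.
With 2 satellites evenly phased, successive equator crossings are 28.48/2 = 14.239° apart.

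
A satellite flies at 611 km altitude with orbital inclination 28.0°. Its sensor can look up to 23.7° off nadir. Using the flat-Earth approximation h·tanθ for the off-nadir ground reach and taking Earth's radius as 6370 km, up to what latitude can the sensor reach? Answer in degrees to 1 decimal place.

For a prograde orbit the ground track reaches latitude ±i = ±28.0°.
Sensor half-swath on the ground ≈ 611·tan(23.7°) = 268 km = 2.41° of latitude.
Maximum observable latitude ≈ 28.0 + 2.41 = 30.4°.

30.4°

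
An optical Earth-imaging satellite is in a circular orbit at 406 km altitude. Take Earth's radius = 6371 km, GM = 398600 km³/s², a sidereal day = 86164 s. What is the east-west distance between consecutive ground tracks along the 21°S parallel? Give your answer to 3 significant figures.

Semi-major axis a = 6371 + 406 = 6777 km. Period T = 2π√(a³/μ) = 2π√(6777³/398600) = 5552.2 s = 92.54 min.
Node shift per orbit = (5552.2/86164) × 360° = 23.20°.
Equatorial spacing = 23.20 × 111.2 km/° = 2579 km.
At 21° latitude, spacing = 2579 × cos(21°) = 2408 km.

2410 km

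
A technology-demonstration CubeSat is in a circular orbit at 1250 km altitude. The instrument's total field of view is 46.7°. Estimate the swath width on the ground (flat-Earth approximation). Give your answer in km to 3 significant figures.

Half-angle = 46.7°/2 = 23.35°.
Swath width ≈ 2h·tan(θ/2) = 2 × 1250 × tan(23.35°) = 1079.3 km.

1080 km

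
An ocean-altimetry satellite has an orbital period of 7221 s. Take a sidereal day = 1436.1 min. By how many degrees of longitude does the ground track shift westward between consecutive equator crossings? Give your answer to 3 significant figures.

30.2°

During one orbit Earth rotates (7221.0 / 86166) × 360° = 30.17°.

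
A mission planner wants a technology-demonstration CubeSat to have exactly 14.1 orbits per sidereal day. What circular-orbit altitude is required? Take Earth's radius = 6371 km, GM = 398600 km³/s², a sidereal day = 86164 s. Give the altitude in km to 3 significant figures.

Required period T = 86164 / 14.1 = 6110.9 s.
From T = 2π√(a³/μ): a = (μ T²/4π²)^(1/3) = (398600 × 6110.9² / 4π²)^(1/3) = 7224 km.
Altitude h = a − R = 7224 − 6371 = 853 km.

853 km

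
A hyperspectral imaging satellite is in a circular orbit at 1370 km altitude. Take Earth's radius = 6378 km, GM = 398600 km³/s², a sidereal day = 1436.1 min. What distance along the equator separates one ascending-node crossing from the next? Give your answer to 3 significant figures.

Semi-major axis a = 6378 + 1370 = 7748 km. Period T = 2π√(a³/μ) = 2π√(7748³/398600) = 6787.3 s = 113.12 min.
During one orbit Earth rotates (6787.3 / 86166) × 360° = 28.36°.
At the equator that is 28.36° × (2π·6378/360) km/° = 28.36 × 111.3 = 3157 km.

3160 km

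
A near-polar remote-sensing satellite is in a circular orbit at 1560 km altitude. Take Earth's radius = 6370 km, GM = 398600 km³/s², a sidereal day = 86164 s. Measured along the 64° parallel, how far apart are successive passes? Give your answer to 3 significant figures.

1430 km

Semi-major axis a = 6370 + 1560 = 7930 km. Period T = 2π√(a³/μ) = 2π√(7930³/398600) = 7027.8 s = 117.13 min.
Node shift per orbit = (7027.8/86164) × 360° = 29.36°.
Equatorial spacing = 29.36 × 111.2 km/° = 3264 km.
At 64° latitude, spacing = 3264 × cos(64°) = 1431 km.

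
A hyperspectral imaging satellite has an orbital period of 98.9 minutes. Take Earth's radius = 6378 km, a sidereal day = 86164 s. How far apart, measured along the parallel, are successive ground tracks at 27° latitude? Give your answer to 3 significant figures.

T = 98.9 min = 5934.0 s.
Node shift per orbit = (5934.0/86164) × 360° = 24.79°.
Equatorial spacing = 24.79 × 111.3 km/° = 2760 km.
At 27° latitude, spacing = 2760 × cos(27°) = 2459 km.

2460 km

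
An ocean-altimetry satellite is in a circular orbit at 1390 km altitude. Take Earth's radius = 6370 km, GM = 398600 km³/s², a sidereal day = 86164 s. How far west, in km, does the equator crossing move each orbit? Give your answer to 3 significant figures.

3160 km

Semi-major axis a = 6370 + 1390 = 7760 km. Period T = 2π√(a³/μ) = 2π√(7760³/398600) = 6803.1 s = 113.38 min.
During one orbit Earth rotates (6803.1 / 86164) × 360° = 28.42°.
At the equator that is 28.42° × (2π·6370/360) km/° = 28.42 × 111.2 = 3160 km.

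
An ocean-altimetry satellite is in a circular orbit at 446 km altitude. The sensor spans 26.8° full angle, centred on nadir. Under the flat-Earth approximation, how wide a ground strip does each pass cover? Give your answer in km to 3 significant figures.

213 km

Half-angle = 26.8°/2 = 13.4°.
Swath width ≈ 2h·tan(θ/2) = 2 × 446 × tan(13.4°) = 212.5 km.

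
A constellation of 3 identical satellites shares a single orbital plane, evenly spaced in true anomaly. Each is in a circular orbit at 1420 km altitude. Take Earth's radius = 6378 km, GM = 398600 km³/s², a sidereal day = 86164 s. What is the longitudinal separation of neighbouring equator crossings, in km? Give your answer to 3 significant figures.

1060 km

Semi-major axis a = 6378 + 1420 = 7798 km. Period T = 2π√(a³/μ) = 2π√(7798³/398600) = 6853.1 s = 114.22 min.
Single-satellite node shift = (6853.1/86164) × 360° = 28.63°.
With 3 satellites evenly phased, successive equator crossings are 28.63/3 = 9.544° apart.
That is 9.544 × 111.3 = 1062 km at the equator.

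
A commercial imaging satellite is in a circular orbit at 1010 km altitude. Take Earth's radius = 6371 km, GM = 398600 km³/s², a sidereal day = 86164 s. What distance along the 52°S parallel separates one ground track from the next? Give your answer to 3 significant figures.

Semi-major axis a = 6371 + 1010 = 7381 km. Period T = 2π√(a³/μ) = 2π√(7381³/398600) = 6310.8 s = 105.18 min.
Node shift per orbit = (6310.8/86164) × 360° = 26.37°.
Equatorial spacing = 26.37 × 111.2 km/° = 2932 km.
At 52° latitude, spacing = 2932 × cos(52°) = 1805 km.

1810 km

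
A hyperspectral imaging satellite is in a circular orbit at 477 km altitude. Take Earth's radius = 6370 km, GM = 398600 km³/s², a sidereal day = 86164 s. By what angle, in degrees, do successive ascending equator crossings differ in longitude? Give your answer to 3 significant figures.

Semi-major axis a = 6370 + 477 = 6847 km. Period T = 2π√(a³/μ) = 2π√(6847³/398600) = 5638.5 s = 93.97 min.
During one orbit Earth rotates (5638.5 / 86164) × 360° = 23.56°.

23.6°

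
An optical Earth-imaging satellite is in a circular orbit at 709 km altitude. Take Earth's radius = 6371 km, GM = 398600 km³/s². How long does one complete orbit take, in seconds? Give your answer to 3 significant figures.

5930 seconds

Semi-major axis a = 6371 + 709 = 7080 km. Period T = 2π√(a³/μ) = 2π√(7080³/398600) = 5928.7 s = 98.81 min.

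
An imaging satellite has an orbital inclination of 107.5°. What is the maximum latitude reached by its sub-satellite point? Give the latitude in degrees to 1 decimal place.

72.5°

Retrograde orbit: the ground track reaches ±(180° − i) = ±(180 − 107.5) = ±72.5°.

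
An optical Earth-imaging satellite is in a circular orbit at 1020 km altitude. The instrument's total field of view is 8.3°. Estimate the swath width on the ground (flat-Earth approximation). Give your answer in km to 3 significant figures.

148 km

Half-angle = 8.3°/2 = 4.15°.
Swath width ≈ 2h·tan(θ/2) = 2 × 1020 × tan(4.15°) = 148.0 km.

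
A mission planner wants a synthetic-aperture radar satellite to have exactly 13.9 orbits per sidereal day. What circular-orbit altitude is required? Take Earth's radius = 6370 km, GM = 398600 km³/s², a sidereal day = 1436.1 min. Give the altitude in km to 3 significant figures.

924 km

Required period T = 86166 / 13.9 = 6199.0 s.
From T = 2π√(a³/μ): a = (μ T²/4π²)^(1/3) = (398600 × 6199.0² / 4π²)^(1/3) = 7294 km.
Altitude h = a − R = 7294 − 6370 = 924 km.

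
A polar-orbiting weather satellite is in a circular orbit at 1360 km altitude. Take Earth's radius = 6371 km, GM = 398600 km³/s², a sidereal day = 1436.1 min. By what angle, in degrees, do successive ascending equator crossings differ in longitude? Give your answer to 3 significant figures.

Semi-major axis a = 6371 + 1360 = 7731 km. Period T = 2π√(a³/μ) = 2π√(7731³/398600) = 6765.0 s = 112.75 min.
During one orbit Earth rotates (6765.0 / 86166) × 360° = 28.26°.

28.3°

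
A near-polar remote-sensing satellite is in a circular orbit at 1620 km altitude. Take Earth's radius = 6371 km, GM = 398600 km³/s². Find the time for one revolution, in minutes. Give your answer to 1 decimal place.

118.5 min

Semi-major axis a = 6371 + 1620 = 7991 km. Period T = 2π√(a³/μ) = 2π√(7991³/398600) = 7109.1 s = 118.48 min.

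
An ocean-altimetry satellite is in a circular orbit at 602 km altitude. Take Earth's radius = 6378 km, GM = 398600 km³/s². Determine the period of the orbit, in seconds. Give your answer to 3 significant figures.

Semi-major axis a = 6378 + 602 = 6980 km. Period T = 2π√(a³/μ) = 2π√(6980³/398600) = 5803.6 s = 96.73 min.

5800 seconds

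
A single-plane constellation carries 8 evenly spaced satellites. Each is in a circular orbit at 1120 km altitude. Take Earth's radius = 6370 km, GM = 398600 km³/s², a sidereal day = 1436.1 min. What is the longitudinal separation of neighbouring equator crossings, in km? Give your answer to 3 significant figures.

Semi-major axis a = 6370 + 1120 = 7490 km. Period T = 2π√(a³/μ) = 2π√(7490³/398600) = 6451.1 s = 107.52 min.
Single-satellite node shift = (6451.1/86166) × 360° = 26.95°.
With 8 satellites evenly phased, successive equator crossings are 26.95/8 = 3.369° apart.
That is 3.369 × 111.2 = 375 km at the equator.

375 km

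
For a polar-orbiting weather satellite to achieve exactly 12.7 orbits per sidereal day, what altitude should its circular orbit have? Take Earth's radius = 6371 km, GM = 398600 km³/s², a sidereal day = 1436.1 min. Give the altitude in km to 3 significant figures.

Required period T = 86166 / 12.7 = 6784.7 s.
From T = 2π√(a³/μ): a = (μ T²/4π²)^(1/3) = (398600 × 6784.7² / 4π²)^(1/3) = 7746 km.
Altitude h = a − R = 7746 − 6371 = 1375 km.

1380 km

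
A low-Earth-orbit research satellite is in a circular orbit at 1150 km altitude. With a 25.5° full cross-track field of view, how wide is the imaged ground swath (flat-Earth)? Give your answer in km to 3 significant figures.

Half-angle = 25.5°/2 = 12.75°.
Swath width ≈ 2h·tan(θ/2) = 2 × 1150 × tan(12.75°) = 520.4 km.

520 km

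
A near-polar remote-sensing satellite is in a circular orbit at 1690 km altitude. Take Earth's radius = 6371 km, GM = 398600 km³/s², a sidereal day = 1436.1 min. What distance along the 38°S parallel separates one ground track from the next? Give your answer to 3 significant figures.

2640 km

Semi-major axis a = 6371 + 1690 = 8061 km. Period T = 2π√(a³/μ) = 2π√(8061³/398600) = 7202.7 s = 120.04 min.
Node shift per orbit = (7202.7/86166) × 360° = 30.09°.
Equatorial spacing = 30.09 × 111.2 km/° = 3346 km.
At 38° latitude, spacing = 3346 × cos(38°) = 2637 km.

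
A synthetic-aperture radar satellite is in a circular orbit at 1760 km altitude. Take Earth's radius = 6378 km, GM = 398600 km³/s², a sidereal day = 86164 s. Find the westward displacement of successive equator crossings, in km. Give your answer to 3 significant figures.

3400 km

Semi-major axis a = 6378 + 1760 = 8138 km. Period T = 2π√(a³/μ) = 2π√(8138³/398600) = 7306.1 s = 121.77 min.
During one orbit Earth rotates (7306.1 / 86164) × 360° = 30.53°.
At the equator that is 30.53° × (2π·6378/360) km/° = 30.53 × 111.3 = 3398 km.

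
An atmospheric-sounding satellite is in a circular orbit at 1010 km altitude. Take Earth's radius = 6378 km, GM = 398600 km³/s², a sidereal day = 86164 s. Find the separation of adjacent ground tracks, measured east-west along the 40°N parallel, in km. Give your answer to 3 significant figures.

2250 km

Semi-major axis a = 6378 + 1010 = 7388 km. Period T = 2π√(a³/μ) = 2π√(7388³/398600) = 6319.8 s = 105.33 min.
Node shift per orbit = (6319.8/86164) × 360° = 26.40°.
Equatorial spacing = 26.40 × 111.3 km/° = 2939 km.
At 40° latitude, spacing = 2939 × cos(40°) = 2252 km.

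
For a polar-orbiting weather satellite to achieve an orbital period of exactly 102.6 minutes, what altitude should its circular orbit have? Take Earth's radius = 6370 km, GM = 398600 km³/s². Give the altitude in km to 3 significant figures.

T = 102.6 min = 6156.0 s.
From T = 2π√(a³/μ): a = (μ T²/4π²)^(1/3) = (398600 × 6156.0² / 4π²)^(1/3) = 7260 km.
Altitude h = a − R = 7260 − 6370 = 890 km.

890 km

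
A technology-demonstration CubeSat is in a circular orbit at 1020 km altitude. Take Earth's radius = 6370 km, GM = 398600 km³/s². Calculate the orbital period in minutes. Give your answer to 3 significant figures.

Semi-major axis a = 6370 + 1020 = 7390 km. Period T = 2π√(a³/μ) = 2π√(7390³/398600) = 6322.3 s = 105.37 min.

105 min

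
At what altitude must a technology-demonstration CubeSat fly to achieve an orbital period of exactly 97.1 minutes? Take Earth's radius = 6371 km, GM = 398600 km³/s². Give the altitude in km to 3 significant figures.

627 km

T = 97.1 min = 5826.0 s.
From T = 2π√(a³/μ): a = (μ T²/4π²)^(1/3) = (398600 × 5826.0² / 4π²)^(1/3) = 6998 km.
Altitude h = a − R = 6998 − 6371 = 627 km.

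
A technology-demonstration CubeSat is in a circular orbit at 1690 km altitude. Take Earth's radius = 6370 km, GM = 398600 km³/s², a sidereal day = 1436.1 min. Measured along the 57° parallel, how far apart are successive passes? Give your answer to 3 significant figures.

Semi-major axis a = 6370 + 1690 = 8060 km. Period T = 2π√(a³/μ) = 2π√(8060³/398600) = 7201.3 s = 120.02 min.
Node shift per orbit = (7201.3/86166) × 360° = 30.09°.
Equatorial spacing = 30.09 × 111.2 km/° = 3345 km.
At 57° latitude, spacing = 3345 × cos(57°) = 1822 km.

1820 km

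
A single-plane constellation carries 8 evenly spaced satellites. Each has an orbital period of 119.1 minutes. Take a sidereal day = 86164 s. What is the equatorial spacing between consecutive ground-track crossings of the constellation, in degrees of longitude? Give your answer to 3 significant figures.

3.73°

T = 119.1 min = 7146.0 s.
Single-satellite node shift = (7146.0/86164) × 360° = 29.86°.
With 8 satellites evenly phased, successive equator crossings are 29.86/8 = 3.732° apart.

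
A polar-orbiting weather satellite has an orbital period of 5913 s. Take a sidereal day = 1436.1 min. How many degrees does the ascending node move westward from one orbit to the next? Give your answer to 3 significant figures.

24.7°

During one orbit Earth rotates (5913.0 / 86166) × 360° = 24.70°.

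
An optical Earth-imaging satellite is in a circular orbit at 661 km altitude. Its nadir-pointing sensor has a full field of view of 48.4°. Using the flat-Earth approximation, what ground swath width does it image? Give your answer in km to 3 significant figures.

Half-angle = 48.4°/2 = 24.2°.
Swath width ≈ 2h·tan(θ/2) = 2 × 661 × tan(24.2°) = 594.1 km.

594 km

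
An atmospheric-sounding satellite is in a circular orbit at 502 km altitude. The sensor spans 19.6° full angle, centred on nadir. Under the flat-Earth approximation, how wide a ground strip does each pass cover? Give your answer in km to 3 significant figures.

173 km

Half-angle = 19.6°/2 = 9.8°.
Swath width ≈ 2h·tan(θ/2) = 2 × 502 × tan(9.8°) = 173.4 km.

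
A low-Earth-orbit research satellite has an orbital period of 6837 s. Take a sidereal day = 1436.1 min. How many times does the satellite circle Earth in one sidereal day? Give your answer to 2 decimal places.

Orbits per sidereal day = 86166 / 6837.0 = 12.603.

12.60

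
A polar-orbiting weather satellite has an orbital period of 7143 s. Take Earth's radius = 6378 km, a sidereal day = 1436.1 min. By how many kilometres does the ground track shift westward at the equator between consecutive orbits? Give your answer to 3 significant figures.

During one orbit Earth rotates (7143.0 / 86166) × 360° = 29.84°.
At the equator that is 29.84° × (2π·6378/360) km/° = 29.84 × 111.3 = 3322 km.

3320 km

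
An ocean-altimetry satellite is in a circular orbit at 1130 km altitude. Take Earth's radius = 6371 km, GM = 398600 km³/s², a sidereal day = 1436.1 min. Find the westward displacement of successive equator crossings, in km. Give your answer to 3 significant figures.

3000 km

Semi-major axis a = 6371 + 1130 = 7501 km. Period T = 2π√(a³/μ) = 2π√(7501³/398600) = 6465.3 s = 107.76 min.
During one orbit Earth rotates (6465.3 / 86166) × 360° = 27.01°.
At the equator that is 27.01° × (2π·6371/360) km/° = 27.01 × 111.2 = 3004 km.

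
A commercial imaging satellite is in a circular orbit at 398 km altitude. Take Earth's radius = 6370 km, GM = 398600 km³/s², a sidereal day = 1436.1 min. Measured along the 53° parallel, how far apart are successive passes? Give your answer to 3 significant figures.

Semi-major axis a = 6370 + 398 = 6768 km. Period T = 2π√(a³/μ) = 2π√(6768³/398600) = 5541.2 s = 92.35 min.
Node shift per orbit = (5541.2/86166) × 360° = 23.15°.
Equatorial spacing = 23.15 × 111.2 km/° = 2574 km.
At 53° latitude, spacing = 2574 × cos(53°) = 1549 km.

1550 km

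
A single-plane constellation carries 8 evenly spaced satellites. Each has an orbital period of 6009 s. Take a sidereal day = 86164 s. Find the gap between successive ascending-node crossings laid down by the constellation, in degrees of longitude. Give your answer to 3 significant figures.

3.14°

Single-satellite node shift = (6009.0/86164) × 360° = 25.11°.
With 8 satellites evenly phased, successive equator crossings are 25.11/8 = 3.138° apart.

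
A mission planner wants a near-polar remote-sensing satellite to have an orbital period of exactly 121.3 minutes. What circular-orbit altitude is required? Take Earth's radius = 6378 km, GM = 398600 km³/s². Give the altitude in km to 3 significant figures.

1740 km

T = 121.3 min = 7278.0 s.
From T = 2π√(a³/μ): a = (μ T²/4π²)^(1/3) = (398600 × 7278.0² / 4π²)^(1/3) = 8117 km.
Altitude h = a − R = 8117 − 6378 = 1739 km.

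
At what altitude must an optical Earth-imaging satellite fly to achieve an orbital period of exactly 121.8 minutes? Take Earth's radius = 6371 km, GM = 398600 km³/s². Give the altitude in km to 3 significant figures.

1770 km

T = 121.8 min = 7308.0 s.
From T = 2π√(a³/μ): a = (μ T²/4π²)^(1/3) = (398600 × 7308.0² / 4π²)^(1/3) = 8139 km.
Altitude h = a − R = 8139 − 6371 = 1768 km.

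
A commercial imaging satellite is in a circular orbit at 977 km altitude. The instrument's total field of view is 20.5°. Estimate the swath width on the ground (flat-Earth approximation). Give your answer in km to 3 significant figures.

353 km

Half-angle = 20.5°/2 = 10.25°.
Swath width ≈ 2h·tan(θ/2) = 2 × 977 × tan(10.25°) = 353.3 km.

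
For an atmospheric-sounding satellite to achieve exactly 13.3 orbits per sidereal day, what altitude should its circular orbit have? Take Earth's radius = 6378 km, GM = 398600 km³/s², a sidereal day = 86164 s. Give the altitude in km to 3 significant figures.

1130 km

Required period T = 86164 / 13.3 = 6478.5 s.
From T = 2π√(a³/μ): a = (μ T²/4π²)^(1/3) = (398600 × 6478.5² / 4π²)^(1/3) = 7511 km.
Altitude h = a − R = 7511 − 6378 = 1133 km.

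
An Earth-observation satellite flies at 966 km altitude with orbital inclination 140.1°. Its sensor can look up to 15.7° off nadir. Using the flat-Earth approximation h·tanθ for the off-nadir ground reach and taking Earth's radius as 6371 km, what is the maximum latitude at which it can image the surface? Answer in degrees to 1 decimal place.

Retrograde orbit: the ground track reaches ±(180° − i) = ±(180 − 140.1) = ±39.9°.
Sensor half-swath on the ground ≈ 966·tan(15.7°) = 272 km = 2.44° of latitude.
Maximum observable latitude ≈ 39.9 + 2.44 = 42.3°.

42.3°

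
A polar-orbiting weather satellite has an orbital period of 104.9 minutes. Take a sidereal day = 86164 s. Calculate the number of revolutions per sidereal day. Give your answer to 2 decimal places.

T = 104.9 min = 6294.0 s.
Orbits per sidereal day = 86164 / 6294.0 = 13.690.

13.69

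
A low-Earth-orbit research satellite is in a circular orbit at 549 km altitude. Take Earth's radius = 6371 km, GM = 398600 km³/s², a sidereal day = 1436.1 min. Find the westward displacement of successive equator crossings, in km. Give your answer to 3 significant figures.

Semi-major axis a = 6371 + 549 = 6920 km. Period T = 2π√(a³/μ) = 2π√(6920³/398600) = 5728.9 s = 95.48 min.
During one orbit Earth rotates (5728.9 / 86166) × 360° = 23.94°.
At the equator that is 23.94° × (2π·6371/360) km/° = 23.94 × 111.2 = 2661 km.

2660 km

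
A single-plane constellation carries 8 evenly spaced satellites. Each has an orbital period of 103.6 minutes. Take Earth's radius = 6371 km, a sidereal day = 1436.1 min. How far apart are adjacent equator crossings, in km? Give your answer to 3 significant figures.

361 km

T = 103.6 min = 6216.0 s.
Single-satellite node shift = (6216.0/86166) × 360° = 25.97°.
With 8 satellites evenly phased, successive equator crossings are 25.97/8 = 3.246° apart.
That is 3.246 × 111.2 = 361 km at the equator.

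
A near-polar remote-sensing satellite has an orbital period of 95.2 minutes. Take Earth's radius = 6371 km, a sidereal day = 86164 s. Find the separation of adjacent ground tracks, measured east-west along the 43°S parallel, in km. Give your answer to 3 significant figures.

T = 95.2 min = 5712.0 s.
Node shift per orbit = (5712.0/86164) × 360° = 23.87°.
Equatorial spacing = 23.87 × 111.2 km/° = 2654 km.
At 43° latitude, spacing = 2654 × cos(43°) = 1941 km.

1940 km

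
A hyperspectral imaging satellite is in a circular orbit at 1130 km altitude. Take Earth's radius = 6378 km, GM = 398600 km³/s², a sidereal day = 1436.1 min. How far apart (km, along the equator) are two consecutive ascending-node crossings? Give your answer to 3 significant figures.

Semi-major axis a = 6378 + 1130 = 7508 km. Period T = 2π√(a³/μ) = 2π√(7508³/398600) = 6474.4 s = 107.91 min.
During one orbit Earth rotates (6474.4 / 86166) × 360° = 27.05°.
At the equator that is 27.05° × (2π·6378/360) km/° = 27.05 × 111.3 = 3011 km.

3010 km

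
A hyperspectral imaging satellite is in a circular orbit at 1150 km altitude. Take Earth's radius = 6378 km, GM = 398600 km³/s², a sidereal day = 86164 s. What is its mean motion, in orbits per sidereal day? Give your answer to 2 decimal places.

Semi-major axis a = 6378 + 1150 = 7528 km. Period T = 2π√(a³/μ) = 2π√(7528³/398600) = 6500.3 s = 108.34 min.
Orbits per sidereal day = 86164 / 6500.3 = 13.255.

13.26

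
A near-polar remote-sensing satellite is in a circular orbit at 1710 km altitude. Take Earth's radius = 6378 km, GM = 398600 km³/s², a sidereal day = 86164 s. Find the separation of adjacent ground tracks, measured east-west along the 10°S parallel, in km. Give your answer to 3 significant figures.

Semi-major axis a = 6378 + 1710 = 8088 km. Period T = 2π√(a³/μ) = 2π√(8088³/398600) = 7238.9 s = 120.65 min.
Node shift per orbit = (7238.9/86164) × 360° = 30.24°.
Equatorial spacing = 30.24 × 111.3 km/° = 3367 km.
At 10° latitude, spacing = 3367 × cos(10°) = 3316 km.

3320 km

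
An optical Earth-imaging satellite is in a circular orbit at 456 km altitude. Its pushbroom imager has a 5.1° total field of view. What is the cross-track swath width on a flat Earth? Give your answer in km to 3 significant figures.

Half-angle = 5.1°/2 = 2.55°.
Swath width ≈ 2h·tan(θ/2) = 2 × 456 × tan(2.55°) = 40.6 km.

40.6 km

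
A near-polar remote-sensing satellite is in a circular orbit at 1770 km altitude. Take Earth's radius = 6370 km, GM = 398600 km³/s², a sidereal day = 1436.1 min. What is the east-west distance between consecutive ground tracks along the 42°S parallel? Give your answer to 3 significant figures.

2520 km

Semi-major axis a = 6370 + 1770 = 8140 km. Period T = 2π√(a³/μ) = 2π√(8140³/398600) = 7308.8 s = 121.81 min.
Node shift per orbit = (7308.8/86166) × 360° = 30.54°.
Equatorial spacing = 30.54 × 111.2 km/° = 3395 km.
At 42° latitude, spacing = 3395 × cos(42°) = 2523 km.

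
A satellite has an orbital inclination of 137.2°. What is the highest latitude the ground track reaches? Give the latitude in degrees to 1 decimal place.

Retrograde orbit: the ground track reaches ±(180° − i) = ±(180 − 137.2) = ±42.8°.

42.8°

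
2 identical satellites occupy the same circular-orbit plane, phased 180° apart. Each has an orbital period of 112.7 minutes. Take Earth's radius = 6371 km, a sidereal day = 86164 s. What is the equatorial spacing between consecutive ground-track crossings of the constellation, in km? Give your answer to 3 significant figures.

T = 112.7 min = 6762.0 s.
Single-satellite node shift = (6762.0/86164) × 360° = 28.25°.
With 2 satellites evenly phased, successive equator crossings are 28.25/2 = 14.126° apart.
That is 14.126 × 111.2 = 1571 km at the equator.

1570 km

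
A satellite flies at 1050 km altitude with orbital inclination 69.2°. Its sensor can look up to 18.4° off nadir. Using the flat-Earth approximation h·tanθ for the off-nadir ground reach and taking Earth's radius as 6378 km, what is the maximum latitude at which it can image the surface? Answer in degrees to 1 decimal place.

72.3°

For a prograde orbit the ground track reaches latitude ±i = ±69.2°.
Sensor half-swath on the ground ≈ 1050·tan(18.4°) = 349 km = 3.14° of latitude.
Maximum observable latitude ≈ 69.2 + 3.14 = 72.3°.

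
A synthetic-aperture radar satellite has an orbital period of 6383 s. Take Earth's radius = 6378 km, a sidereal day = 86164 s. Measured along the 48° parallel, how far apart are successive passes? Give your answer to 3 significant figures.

Node shift per orbit = (6383.0/86164) × 360° = 26.67°.
Equatorial spacing = 26.67 × 111.3 km/° = 2969 km.
At 48° latitude, spacing = 2969 × cos(48°) = 1986 km.

1990 km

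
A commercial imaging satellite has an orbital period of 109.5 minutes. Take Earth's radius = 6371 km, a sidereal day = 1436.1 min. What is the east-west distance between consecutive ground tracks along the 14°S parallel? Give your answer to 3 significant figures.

T = 109.5 min = 6570.0 s.
Node shift per orbit = (6570.0/86166) × 360° = 27.45°.
Equatorial spacing = 27.45 × 111.2 km/° = 3052 km.
At 14° latitude, spacing = 3052 × cos(14°) = 2962 km.

2960 km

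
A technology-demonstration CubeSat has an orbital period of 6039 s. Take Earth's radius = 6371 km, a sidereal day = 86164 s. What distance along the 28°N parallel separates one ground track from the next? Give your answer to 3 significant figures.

2480 km

Node shift per orbit = (6039.0/86164) × 360° = 25.23°.
Equatorial spacing = 25.23 × 111.2 km/° = 2806 km.
At 28° latitude, spacing = 2806 × cos(28°) = 2477 km.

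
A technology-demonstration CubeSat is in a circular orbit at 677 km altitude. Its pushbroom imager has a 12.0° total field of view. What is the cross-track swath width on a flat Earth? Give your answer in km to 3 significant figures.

Half-angle = 12.0°/2 = 6°.
Swath width ≈ 2h·tan(θ/2) = 2 × 677 × tan(6°) = 142.3 km.

142 km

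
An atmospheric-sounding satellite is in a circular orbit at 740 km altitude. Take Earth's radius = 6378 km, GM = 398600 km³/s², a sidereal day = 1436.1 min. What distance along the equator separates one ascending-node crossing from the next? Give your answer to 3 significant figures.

Semi-major axis a = 6378 + 740 = 7118 km. Period T = 2π√(a³/μ) = 2π√(7118³/398600) = 5976.5 s = 99.61 min.
During one orbit Earth rotates (5976.5 / 86166) × 360° = 24.97°.
At the equator that is 24.97° × (2π·6378/360) km/° = 24.97 × 111.3 = 2780 km.

2780 km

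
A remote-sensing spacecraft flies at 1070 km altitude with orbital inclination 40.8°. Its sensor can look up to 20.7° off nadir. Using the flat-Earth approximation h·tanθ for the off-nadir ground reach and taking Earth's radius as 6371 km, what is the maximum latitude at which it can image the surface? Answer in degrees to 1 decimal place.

For a prograde orbit the ground track reaches latitude ±i = ±40.8°.
Sensor half-swath on the ground ≈ 1070·tan(20.7°) = 404 km = 3.64° of latitude.
Maximum observable latitude ≈ 40.8 + 3.64 = 44.4°.

44.4°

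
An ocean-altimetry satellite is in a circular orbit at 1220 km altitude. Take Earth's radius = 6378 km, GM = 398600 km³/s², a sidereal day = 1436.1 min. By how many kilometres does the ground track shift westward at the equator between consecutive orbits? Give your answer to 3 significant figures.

Semi-major axis a = 6378 + 1220 = 7598 km. Period T = 2π√(a³/μ) = 2π√(7598³/398600) = 6591.1 s = 109.85 min.
During one orbit Earth rotates (6591.1 / 86166) × 360° = 27.54°.
At the equator that is 27.54° × (2π·6378/360) km/° = 27.54 × 111.3 = 3065 km.

3070 km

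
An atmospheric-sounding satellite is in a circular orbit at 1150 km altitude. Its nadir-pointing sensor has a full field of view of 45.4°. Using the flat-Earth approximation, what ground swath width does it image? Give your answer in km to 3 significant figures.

Half-angle = 45.4°/2 = 22.7°.
Swath width ≈ 2h·tan(θ/2) = 2 × 1150 × tan(22.7°) = 962.1 km.

962 km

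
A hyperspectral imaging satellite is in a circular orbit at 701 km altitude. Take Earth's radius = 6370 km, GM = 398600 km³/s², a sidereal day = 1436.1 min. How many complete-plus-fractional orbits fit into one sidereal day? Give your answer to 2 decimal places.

14.56

Semi-major axis a = 6370 + 701 = 7071 km. Period T = 2π√(a³/μ) = 2π√(7071³/398600) = 5917.4 s = 98.62 min.
Orbits per sidereal day = 86166 / 5917.4 = 14.561.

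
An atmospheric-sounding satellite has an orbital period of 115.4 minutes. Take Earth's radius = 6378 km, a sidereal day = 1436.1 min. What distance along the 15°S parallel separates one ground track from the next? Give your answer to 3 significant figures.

T = 115.4 min = 6924.0 s.
Node shift per orbit = (6924.0/86166) × 360° = 28.93°.
Equatorial spacing = 28.93 × 111.3 km/° = 3220 km.
At 15° latitude, spacing = 3220 × cos(15°) = 3110 km.

3110 km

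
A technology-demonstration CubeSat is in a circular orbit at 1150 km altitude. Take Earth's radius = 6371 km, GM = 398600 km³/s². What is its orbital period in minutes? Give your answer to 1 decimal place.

108.2 min

Semi-major axis a = 6371 + 1150 = 7521 km. Period T = 2π√(a³/μ) = 2π√(7521³/398600) = 6491.2 s = 108.19 min.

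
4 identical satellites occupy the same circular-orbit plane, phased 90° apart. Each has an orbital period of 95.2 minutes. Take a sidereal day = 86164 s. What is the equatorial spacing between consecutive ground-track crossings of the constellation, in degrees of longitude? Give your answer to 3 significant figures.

5.97°

T = 95.2 min = 5712.0 s.
Single-satellite node shift = (5712.0/86164) × 360° = 23.87°.
With 4 satellites evenly phased, successive equator crossings are 23.87/4 = 5.966° apart.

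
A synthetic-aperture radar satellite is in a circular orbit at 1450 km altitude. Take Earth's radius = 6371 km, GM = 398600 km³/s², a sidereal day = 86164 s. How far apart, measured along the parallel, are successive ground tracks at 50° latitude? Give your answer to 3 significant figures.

2060 km

Semi-major axis a = 6371 + 1450 = 7821 km. Period T = 2π√(a³/μ) = 2π√(7821³/398600) = 6883.4 s = 114.72 min.
Node shift per orbit = (6883.4/86164) × 360° = 28.76°.
Equatorial spacing = 28.76 × 111.2 km/° = 3198 km.
At 50° latitude, spacing = 3198 × cos(50°) = 2056 km.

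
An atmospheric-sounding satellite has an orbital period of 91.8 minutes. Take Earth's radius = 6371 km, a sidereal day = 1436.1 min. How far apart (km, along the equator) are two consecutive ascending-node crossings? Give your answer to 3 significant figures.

T = 91.8 min = 5508.0 s.
During one orbit Earth rotates (5508.0 / 86166) × 360° = 23.01°.
At the equator that is 23.01° × (2π·6371/360) km/° = 23.01 × 111.2 = 2559 km.

2560 km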